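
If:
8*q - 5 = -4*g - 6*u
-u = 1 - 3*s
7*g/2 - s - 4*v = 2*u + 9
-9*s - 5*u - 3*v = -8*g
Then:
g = 75*v/28 + 29/4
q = -687*v/224 - 261/32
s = 43*v/56 + 21/8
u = 129*v/56 + 55/8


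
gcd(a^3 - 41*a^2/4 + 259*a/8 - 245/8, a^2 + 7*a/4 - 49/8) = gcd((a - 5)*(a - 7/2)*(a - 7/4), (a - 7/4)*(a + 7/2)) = a - 7/4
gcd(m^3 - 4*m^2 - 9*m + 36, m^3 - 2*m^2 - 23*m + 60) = m^2 - 7*m + 12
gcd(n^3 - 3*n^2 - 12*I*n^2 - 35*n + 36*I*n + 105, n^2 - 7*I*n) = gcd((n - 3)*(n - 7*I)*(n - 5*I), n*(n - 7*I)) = n - 7*I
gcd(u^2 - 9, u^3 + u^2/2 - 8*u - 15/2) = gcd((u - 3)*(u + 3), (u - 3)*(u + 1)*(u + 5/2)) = u - 3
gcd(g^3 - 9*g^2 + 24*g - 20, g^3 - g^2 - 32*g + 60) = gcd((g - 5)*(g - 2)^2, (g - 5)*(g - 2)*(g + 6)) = g^2 - 7*g + 10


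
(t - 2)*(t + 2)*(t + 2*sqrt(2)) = t^3 + 2*sqrt(2)*t^2 - 4*t - 8*sqrt(2)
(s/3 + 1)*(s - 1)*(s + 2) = s^3/3 + 4*s^2/3 + s/3 - 2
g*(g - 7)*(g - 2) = g^3 - 9*g^2 + 14*g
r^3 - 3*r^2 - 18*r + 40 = (r - 5)*(r - 2)*(r + 4)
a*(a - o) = a^2 - a*o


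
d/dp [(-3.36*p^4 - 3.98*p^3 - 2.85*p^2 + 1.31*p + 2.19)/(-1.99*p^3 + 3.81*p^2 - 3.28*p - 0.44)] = (6.6864*p^6 - 25.6032*p^5 + 12.2271*p^4 + 37.2362*p^3 + 22.6848*p^2 - 14.1798*p + 6.6068)/(3.9601*p^6 - 15.1638*p^5 + 27.5705*p^4 - 23.2424*p^3 + 7.4056*p^2 + 2.8864*p + 0.1936)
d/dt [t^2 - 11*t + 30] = 2*t - 11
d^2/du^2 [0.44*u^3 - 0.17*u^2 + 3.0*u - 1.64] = 2.64*u - 0.34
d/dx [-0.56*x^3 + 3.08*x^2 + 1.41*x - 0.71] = -1.68*x^2 + 6.16*x + 1.41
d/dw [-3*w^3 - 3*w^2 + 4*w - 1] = -9*w^2 - 6*w + 4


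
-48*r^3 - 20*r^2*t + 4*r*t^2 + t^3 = (-4*r + t)*(2*r + t)*(6*r + t)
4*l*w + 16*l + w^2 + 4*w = (4*l + w)*(w + 4)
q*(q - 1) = q^2 - q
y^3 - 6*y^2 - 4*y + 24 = (y - 6)*(y - 2)*(y + 2)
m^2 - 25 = (m - 5)*(m + 5)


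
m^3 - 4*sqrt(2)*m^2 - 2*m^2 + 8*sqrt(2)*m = m*(m - 2)*(m - 4*sqrt(2))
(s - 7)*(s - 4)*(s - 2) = s^3 - 13*s^2 + 50*s - 56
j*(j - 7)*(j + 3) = j^3 - 4*j^2 - 21*j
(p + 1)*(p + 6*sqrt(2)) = p^2 + p + 6*sqrt(2)*p + 6*sqrt(2)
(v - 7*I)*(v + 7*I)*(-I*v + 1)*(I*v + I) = v^4 + v^3 + I*v^3 + 49*v^2 + I*v^2 + 49*v + 49*I*v + 49*I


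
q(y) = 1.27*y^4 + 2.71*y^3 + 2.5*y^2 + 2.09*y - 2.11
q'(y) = 5.08*y^3 + 8.13*y^2 + 5.0*y + 2.09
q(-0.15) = -2.38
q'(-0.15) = 1.51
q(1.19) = 11.03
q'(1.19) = 28.11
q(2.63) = 130.74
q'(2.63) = 163.89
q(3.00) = 202.70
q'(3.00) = 227.42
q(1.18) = 10.75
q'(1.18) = 27.66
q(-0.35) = -2.63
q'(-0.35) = 1.12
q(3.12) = 231.40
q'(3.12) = 251.12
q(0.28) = -1.26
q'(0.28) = 4.24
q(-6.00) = 1135.91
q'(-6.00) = -832.51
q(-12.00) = 21984.65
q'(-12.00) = -7665.43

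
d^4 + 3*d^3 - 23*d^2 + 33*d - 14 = (d - 2)*(d - 1)^2*(d + 7)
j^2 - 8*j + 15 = (j - 5)*(j - 3)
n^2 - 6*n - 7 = (n - 7)*(n + 1)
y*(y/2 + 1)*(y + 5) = y^3/2 + 7*y^2/2 + 5*y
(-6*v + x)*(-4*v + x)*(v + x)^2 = 24*v^4 + 38*v^3*x + 5*v^2*x^2 - 8*v*x^3 + x^4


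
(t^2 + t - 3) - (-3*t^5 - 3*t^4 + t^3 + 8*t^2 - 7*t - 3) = 3*t^5 + 3*t^4 - t^3 - 7*t^2 + 8*t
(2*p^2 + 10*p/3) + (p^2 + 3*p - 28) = 3*p^2 + 19*p/3 - 28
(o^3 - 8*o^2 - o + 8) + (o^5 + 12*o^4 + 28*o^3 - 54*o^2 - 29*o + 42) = o^5 + 12*o^4 + 29*o^3 - 62*o^2 - 30*o + 50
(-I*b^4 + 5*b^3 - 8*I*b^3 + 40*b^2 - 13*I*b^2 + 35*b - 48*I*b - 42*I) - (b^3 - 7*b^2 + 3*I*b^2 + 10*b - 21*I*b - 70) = -I*b^4 + 4*b^3 - 8*I*b^3 + 47*b^2 - 16*I*b^2 + 25*b - 27*I*b + 70 - 42*I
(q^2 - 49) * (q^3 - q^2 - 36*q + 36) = q^5 - q^4 - 85*q^3 + 85*q^2 + 1764*q - 1764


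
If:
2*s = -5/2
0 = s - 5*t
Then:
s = -5/4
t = -1/4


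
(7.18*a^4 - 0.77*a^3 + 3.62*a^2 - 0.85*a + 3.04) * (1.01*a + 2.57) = 7.2518*a^5 + 17.6749*a^4 + 1.6773*a^3 + 8.4449*a^2 + 0.8859*a + 7.8128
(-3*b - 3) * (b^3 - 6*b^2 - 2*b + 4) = -3*b^4 + 15*b^3 + 24*b^2 - 6*b - 12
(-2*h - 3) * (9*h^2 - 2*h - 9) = -18*h^3 - 23*h^2 + 24*h + 27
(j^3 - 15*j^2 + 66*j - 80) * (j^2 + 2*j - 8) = j^5 - 13*j^4 + 28*j^3 + 172*j^2 - 688*j + 640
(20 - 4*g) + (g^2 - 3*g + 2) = g^2 - 7*g + 22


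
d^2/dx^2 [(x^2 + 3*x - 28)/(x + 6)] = -20/(x^3 + 18*x^2 + 108*x + 216)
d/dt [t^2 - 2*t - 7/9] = 2*t - 2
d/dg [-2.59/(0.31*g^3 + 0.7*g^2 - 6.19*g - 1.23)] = (2.4087*g^2 + 3.626*g - 16.0321)/(0.31*g^3 + 0.7*g^2 - 6.19*g - 1.23)^2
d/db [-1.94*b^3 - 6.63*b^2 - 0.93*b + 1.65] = -5.82*b^2 - 13.26*b - 0.93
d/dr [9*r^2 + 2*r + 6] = 18*r + 2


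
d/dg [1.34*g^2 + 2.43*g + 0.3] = 2.68*g + 2.43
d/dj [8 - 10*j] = -10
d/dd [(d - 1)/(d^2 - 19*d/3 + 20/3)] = 3*(-3*d^2 + 6*d + 1)/(9*d^4 - 114*d^3 + 481*d^2 - 760*d + 400)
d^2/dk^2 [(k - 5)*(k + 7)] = 2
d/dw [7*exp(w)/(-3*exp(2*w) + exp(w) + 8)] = (21*exp(2*w) + 56)*exp(w)/(9*exp(4*w) - 6*exp(3*w) - 47*exp(2*w) + 16*exp(w) + 64)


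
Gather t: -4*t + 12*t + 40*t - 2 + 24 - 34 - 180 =48*t - 192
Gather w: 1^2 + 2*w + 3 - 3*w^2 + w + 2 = -3*w^2 + 3*w + 6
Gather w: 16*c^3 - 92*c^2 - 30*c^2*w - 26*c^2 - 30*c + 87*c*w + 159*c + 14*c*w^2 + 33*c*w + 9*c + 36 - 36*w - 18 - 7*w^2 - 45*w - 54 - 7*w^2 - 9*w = 16*c^3 - 118*c^2 + 138*c + w^2*(14*c - 14) + w*(-30*c^2 + 120*c - 90) - 36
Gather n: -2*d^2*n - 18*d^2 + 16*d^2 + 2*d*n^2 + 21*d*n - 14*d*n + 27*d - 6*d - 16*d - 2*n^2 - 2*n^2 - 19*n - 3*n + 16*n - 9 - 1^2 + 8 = -2*d^2 + 5*d + n^2*(2*d - 4) + n*(-2*d^2 + 7*d - 6) - 2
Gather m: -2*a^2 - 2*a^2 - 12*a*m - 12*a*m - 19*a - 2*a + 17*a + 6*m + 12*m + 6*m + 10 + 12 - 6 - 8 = -4*a^2 - 4*a + m*(24 - 24*a) + 8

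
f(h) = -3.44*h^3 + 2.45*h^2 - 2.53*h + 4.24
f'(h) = -10.32*h^2 + 4.9*h - 2.53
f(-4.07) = 287.04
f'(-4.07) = -193.42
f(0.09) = 4.03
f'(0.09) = -2.17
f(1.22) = -1.45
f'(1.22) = -11.91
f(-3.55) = 198.00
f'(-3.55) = -149.98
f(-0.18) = 4.79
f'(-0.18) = -3.75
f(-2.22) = 59.57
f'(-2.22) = -64.27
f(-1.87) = 40.03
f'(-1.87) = -47.78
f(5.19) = -423.80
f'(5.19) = -255.08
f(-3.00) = 126.76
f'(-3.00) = -110.11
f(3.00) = -74.18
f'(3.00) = -80.71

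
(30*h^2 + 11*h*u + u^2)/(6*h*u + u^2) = (5*h + u)/u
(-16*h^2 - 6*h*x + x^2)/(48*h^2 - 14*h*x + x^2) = (2*h + x)/(-6*h + x)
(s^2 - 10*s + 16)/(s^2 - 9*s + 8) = (s - 2)/(s - 1)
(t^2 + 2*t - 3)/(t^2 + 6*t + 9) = (t - 1)/(t + 3)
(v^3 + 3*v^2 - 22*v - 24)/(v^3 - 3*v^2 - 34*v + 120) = (v + 1)/(v - 5)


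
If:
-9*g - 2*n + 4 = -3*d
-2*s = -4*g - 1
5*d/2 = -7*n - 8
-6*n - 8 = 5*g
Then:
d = 292/5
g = 124/5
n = -22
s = 501/10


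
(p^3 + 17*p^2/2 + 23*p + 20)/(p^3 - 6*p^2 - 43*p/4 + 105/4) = 2*(p^2 + 6*p + 8)/(2*p^2 - 17*p + 21)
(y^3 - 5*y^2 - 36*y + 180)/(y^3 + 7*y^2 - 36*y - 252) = (y - 5)/(y + 7)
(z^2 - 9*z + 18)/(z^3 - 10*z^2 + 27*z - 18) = 1/(z - 1)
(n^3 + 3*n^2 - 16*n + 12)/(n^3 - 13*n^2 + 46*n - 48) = (n^2 + 5*n - 6)/(n^2 - 11*n + 24)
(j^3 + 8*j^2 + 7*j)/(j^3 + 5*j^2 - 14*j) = (j + 1)/(j - 2)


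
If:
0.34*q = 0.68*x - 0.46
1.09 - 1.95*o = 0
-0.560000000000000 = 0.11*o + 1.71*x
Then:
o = 0.56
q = -2.08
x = -0.36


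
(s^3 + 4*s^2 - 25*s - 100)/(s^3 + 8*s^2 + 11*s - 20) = (s - 5)/(s - 1)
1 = 1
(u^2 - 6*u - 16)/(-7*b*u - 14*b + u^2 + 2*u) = (u - 8)/(-7*b + u)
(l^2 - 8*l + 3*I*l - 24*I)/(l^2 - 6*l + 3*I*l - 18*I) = (l - 8)/(l - 6)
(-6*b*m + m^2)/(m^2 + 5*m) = (-6*b + m)/(m + 5)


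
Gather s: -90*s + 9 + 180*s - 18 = 90*s - 9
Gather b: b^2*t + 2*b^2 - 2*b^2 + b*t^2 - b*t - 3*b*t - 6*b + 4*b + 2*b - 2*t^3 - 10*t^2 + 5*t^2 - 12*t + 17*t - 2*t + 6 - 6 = b^2*t + b*(t^2 - 4*t) - 2*t^3 - 5*t^2 + 3*t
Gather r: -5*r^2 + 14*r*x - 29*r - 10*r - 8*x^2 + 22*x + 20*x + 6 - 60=-5*r^2 + r*(14*x - 39) - 8*x^2 + 42*x - 54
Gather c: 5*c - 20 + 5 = 5*c - 15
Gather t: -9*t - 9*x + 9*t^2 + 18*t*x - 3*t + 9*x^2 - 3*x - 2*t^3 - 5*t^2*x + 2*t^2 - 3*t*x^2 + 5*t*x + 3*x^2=-2*t^3 + t^2*(11 - 5*x) + t*(-3*x^2 + 23*x - 12) + 12*x^2 - 12*x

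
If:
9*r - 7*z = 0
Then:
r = 7*z/9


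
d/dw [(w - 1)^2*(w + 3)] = (w - 1)*(3*w + 5)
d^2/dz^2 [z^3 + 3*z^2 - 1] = 6*z + 6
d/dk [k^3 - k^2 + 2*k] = 3*k^2 - 2*k + 2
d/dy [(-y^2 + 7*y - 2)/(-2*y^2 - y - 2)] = (15*y^2 - 4*y - 16)/(4*y^4 + 4*y^3 + 9*y^2 + 4*y + 4)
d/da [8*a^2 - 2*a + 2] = 16*a - 2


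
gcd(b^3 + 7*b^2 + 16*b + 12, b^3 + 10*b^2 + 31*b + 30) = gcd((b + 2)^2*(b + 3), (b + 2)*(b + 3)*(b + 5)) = b^2 + 5*b + 6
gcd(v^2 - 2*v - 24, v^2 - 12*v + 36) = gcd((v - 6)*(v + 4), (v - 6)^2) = v - 6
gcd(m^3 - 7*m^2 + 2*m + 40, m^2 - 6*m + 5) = m - 5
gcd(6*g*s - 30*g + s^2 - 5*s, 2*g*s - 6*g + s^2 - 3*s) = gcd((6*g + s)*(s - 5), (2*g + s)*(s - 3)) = 1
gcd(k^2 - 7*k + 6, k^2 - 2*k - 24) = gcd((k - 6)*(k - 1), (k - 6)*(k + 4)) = k - 6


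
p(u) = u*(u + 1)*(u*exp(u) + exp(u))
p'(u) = u*(u + 1)*(u*exp(u) + 2*exp(u)) + u*(u*exp(u) + exp(u)) + (u + 1)*(u*exp(u) + exp(u)) = (u + 1)*(u*(u + 2) + 2*u + 1)*exp(u)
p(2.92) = 831.95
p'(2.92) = 1541.32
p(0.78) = 5.39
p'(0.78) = 18.36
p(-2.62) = -0.50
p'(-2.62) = 0.31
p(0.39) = 1.11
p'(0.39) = 5.57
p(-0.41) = -0.09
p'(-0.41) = -0.18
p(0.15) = 0.23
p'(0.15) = 2.17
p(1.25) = 22.09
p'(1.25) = 59.39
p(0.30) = 0.68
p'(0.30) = 4.02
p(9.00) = 7292775.53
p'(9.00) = 9561639.03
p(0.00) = 0.00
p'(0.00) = 1.00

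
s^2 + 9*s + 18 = (s + 3)*(s + 6)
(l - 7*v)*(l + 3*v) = l^2 - 4*l*v - 21*v^2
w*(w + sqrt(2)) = w^2 + sqrt(2)*w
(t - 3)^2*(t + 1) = t^3 - 5*t^2 + 3*t + 9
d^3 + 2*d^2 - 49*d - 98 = (d - 7)*(d + 2)*(d + 7)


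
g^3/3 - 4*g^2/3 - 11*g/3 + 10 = (g/3 + 1)*(g - 5)*(g - 2)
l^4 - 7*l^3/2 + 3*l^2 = l^2*(l - 2)*(l - 3/2)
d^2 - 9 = (d - 3)*(d + 3)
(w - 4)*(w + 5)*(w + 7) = w^3 + 8*w^2 - 13*w - 140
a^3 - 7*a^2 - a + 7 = (a - 7)*(a - 1)*(a + 1)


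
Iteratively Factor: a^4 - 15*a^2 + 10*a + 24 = (a - 2)*(a^3 + 2*a^2 - 11*a - 12) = (a - 3)*(a - 2)*(a^2 + 5*a + 4) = (a - 3)*(a - 2)*(a + 1)*(a + 4)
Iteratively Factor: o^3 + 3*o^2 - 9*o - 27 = (o - 3)*(o^2 + 6*o + 9) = (o - 3)*(o + 3)*(o + 3)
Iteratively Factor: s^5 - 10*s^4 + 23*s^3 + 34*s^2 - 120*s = (s - 4)*(s^4 - 6*s^3 - s^2 + 30*s) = (s - 5)*(s - 4)*(s^3 - s^2 - 6*s) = (s - 5)*(s - 4)*(s + 2)*(s^2 - 3*s) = s*(s - 5)*(s - 4)*(s + 2)*(s - 3)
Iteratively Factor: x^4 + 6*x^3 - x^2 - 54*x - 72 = (x + 3)*(x^3 + 3*x^2 - 10*x - 24) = (x + 2)*(x + 3)*(x^2 + x - 12) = (x + 2)*(x + 3)*(x + 4)*(x - 3)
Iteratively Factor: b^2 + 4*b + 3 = (b + 3)*(b + 1)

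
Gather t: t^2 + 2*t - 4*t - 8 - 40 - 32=t^2 - 2*t - 80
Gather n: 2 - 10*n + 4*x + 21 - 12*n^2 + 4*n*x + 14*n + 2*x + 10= -12*n^2 + n*(4*x + 4) + 6*x + 33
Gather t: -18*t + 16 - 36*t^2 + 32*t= -36*t^2 + 14*t + 16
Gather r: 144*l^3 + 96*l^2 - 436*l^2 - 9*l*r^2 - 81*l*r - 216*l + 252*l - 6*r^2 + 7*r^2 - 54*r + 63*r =144*l^3 - 340*l^2 + 36*l + r^2*(1 - 9*l) + r*(9 - 81*l)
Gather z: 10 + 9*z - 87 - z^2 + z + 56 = -z^2 + 10*z - 21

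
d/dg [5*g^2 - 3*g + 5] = 10*g - 3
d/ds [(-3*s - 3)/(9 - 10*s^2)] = 3*(10*s^2 - 20*s*(s + 1) - 9)/(10*s^2 - 9)^2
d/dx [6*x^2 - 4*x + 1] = 12*x - 4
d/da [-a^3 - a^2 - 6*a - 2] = -3*a^2 - 2*a - 6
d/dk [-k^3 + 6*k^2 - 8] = 3*k*(4 - k)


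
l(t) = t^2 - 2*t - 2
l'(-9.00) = -20.00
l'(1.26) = 0.52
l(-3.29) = 15.40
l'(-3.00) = -8.00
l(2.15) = -1.68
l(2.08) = -1.83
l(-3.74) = 19.47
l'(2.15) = 2.30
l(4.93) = 12.44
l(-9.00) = 97.00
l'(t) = 2*t - 2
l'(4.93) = 7.86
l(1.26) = -2.93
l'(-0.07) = -2.14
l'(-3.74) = -9.48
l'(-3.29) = -8.58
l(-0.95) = 0.80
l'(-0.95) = -3.90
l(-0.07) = -1.86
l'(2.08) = 2.16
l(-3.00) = 13.00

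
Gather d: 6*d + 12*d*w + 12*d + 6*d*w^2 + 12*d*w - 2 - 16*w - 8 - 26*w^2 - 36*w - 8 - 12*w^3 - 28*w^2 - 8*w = d*(6*w^2 + 24*w + 18) - 12*w^3 - 54*w^2 - 60*w - 18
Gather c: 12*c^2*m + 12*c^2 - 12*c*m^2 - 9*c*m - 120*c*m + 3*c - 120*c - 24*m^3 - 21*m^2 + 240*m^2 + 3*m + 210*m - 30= c^2*(12*m + 12) + c*(-12*m^2 - 129*m - 117) - 24*m^3 + 219*m^2 + 213*m - 30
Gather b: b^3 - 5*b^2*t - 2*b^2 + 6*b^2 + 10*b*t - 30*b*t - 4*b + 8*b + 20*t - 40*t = b^3 + b^2*(4 - 5*t) + b*(4 - 20*t) - 20*t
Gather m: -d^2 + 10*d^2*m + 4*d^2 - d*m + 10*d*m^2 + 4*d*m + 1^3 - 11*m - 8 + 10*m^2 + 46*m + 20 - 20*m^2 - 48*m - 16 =3*d^2 + m^2*(10*d - 10) + m*(10*d^2 + 3*d - 13) - 3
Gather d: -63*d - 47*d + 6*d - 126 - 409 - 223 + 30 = -104*d - 728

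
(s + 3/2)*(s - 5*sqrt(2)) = s^2 - 5*sqrt(2)*s + 3*s/2 - 15*sqrt(2)/2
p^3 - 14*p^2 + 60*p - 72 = (p - 6)^2*(p - 2)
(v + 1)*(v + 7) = v^2 + 8*v + 7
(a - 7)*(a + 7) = a^2 - 49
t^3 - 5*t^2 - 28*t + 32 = (t - 8)*(t - 1)*(t + 4)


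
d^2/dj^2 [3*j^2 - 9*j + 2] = 6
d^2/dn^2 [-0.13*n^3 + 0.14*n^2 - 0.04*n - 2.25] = 0.28 - 0.78*n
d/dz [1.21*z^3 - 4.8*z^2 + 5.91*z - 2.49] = 3.63*z^2 - 9.6*z + 5.91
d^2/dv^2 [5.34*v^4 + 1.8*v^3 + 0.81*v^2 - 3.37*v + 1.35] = 64.08*v^2 + 10.8*v + 1.62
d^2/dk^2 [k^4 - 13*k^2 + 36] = 12*k^2 - 26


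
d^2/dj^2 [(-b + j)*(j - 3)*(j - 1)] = -2*b + 6*j - 8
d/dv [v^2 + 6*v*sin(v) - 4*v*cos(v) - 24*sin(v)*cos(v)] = 4*v*sin(v) + 6*v*cos(v) + 2*v + 6*sin(v) - 4*cos(v) - 24*cos(2*v)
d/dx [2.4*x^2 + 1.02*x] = 4.8*x + 1.02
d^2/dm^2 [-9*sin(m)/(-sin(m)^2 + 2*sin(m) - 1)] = 9*(sin(m) + 4)*cos(m)^2/(sin(m) - 1)^4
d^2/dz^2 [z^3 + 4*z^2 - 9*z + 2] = 6*z + 8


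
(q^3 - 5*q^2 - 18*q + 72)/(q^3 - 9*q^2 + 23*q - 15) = (q^2 - 2*q - 24)/(q^2 - 6*q + 5)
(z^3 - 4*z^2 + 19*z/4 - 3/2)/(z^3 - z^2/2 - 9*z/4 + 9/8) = 2*(z - 2)/(2*z + 3)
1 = 1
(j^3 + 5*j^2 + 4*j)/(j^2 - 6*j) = (j^2 + 5*j + 4)/(j - 6)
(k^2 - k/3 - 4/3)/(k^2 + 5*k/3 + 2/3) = (3*k - 4)/(3*k + 2)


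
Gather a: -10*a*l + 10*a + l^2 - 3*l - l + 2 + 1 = a*(10 - 10*l) + l^2 - 4*l + 3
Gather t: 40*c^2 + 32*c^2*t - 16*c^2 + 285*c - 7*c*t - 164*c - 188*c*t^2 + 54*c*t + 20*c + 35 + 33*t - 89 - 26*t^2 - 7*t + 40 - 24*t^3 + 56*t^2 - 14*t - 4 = 24*c^2 + 141*c - 24*t^3 + t^2*(30 - 188*c) + t*(32*c^2 + 47*c + 12) - 18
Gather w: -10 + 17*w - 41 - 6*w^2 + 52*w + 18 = -6*w^2 + 69*w - 33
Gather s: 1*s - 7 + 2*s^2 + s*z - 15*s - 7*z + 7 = 2*s^2 + s*(z - 14) - 7*z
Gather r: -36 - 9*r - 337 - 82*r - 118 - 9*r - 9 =-100*r - 500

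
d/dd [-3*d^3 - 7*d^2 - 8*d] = -9*d^2 - 14*d - 8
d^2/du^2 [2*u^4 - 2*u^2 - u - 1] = 24*u^2 - 4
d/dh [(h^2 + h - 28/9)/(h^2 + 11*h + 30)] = 2*(45*h^2 + 298*h + 289)/(9*(h^4 + 22*h^3 + 181*h^2 + 660*h + 900))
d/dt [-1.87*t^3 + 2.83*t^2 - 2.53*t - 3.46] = -5.61*t^2 + 5.66*t - 2.53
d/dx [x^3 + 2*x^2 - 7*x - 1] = 3*x^2 + 4*x - 7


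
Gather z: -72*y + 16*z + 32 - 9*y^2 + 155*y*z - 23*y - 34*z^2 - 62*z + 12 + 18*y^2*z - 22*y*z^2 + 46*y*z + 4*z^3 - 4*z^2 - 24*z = -9*y^2 - 95*y + 4*z^3 + z^2*(-22*y - 38) + z*(18*y^2 + 201*y - 70) + 44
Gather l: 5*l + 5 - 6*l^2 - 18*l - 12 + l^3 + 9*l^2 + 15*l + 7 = l^3 + 3*l^2 + 2*l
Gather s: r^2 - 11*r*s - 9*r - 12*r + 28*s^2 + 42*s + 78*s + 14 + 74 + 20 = r^2 - 21*r + 28*s^2 + s*(120 - 11*r) + 108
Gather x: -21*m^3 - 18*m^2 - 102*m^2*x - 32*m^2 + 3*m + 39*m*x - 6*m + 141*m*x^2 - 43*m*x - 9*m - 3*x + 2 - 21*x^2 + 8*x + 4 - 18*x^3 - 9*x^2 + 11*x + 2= -21*m^3 - 50*m^2 - 12*m - 18*x^3 + x^2*(141*m - 30) + x*(-102*m^2 - 4*m + 16) + 8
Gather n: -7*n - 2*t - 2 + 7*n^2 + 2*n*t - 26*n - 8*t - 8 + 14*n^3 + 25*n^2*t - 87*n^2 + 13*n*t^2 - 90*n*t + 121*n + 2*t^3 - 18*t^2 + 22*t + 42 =14*n^3 + n^2*(25*t - 80) + n*(13*t^2 - 88*t + 88) + 2*t^3 - 18*t^2 + 12*t + 32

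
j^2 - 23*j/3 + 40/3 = (j - 5)*(j - 8/3)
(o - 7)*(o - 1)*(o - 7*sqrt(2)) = o^3 - 7*sqrt(2)*o^2 - 8*o^2 + 7*o + 56*sqrt(2)*o - 49*sqrt(2)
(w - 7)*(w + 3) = w^2 - 4*w - 21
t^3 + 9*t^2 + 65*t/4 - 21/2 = (t - 1/2)*(t + 7/2)*(t + 6)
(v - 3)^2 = v^2 - 6*v + 9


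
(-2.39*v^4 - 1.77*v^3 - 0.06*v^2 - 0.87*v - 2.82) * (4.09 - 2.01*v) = 4.8039*v^5 - 6.2174*v^4 - 7.1187*v^3 + 1.5033*v^2 + 2.1099*v - 11.5338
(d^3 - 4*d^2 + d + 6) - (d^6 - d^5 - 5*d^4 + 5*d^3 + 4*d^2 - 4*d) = -d^6 + d^5 + 5*d^4 - 4*d^3 - 8*d^2 + 5*d + 6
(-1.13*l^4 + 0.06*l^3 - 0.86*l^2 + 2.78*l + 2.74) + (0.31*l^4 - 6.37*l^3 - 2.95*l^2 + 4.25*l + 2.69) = -0.82*l^4 - 6.31*l^3 - 3.81*l^2 + 7.03*l + 5.43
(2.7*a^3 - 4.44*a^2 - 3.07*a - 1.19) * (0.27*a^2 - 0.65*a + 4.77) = 0.729*a^5 - 2.9538*a^4 + 14.9361*a^3 - 19.5046*a^2 - 13.8704*a - 5.6763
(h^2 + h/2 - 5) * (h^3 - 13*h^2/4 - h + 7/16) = h^5 - 11*h^4/4 - 61*h^3/8 + 259*h^2/16 + 167*h/32 - 35/16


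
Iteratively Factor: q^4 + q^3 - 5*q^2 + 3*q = (q - 1)*(q^3 + 2*q^2 - 3*q) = q*(q - 1)*(q^2 + 2*q - 3) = q*(q - 1)^2*(q + 3)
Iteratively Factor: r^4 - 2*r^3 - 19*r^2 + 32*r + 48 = (r + 1)*(r^3 - 3*r^2 - 16*r + 48) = (r - 3)*(r + 1)*(r^2 - 16) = (r - 3)*(r + 1)*(r + 4)*(r - 4)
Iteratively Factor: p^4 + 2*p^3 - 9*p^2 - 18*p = (p - 3)*(p^3 + 5*p^2 + 6*p) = (p - 3)*(p + 3)*(p^2 + 2*p) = p*(p - 3)*(p + 3)*(p + 2)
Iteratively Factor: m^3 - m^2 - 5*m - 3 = (m + 1)*(m^2 - 2*m - 3) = (m + 1)^2*(m - 3)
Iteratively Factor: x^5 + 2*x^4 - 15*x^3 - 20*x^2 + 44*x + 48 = (x + 4)*(x^4 - 2*x^3 - 7*x^2 + 8*x + 12) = (x - 3)*(x + 4)*(x^3 + x^2 - 4*x - 4) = (x - 3)*(x - 2)*(x + 4)*(x^2 + 3*x + 2) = (x - 3)*(x - 2)*(x + 1)*(x + 4)*(x + 2)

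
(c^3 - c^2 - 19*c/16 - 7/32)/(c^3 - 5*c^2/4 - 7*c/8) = (c + 1/4)/c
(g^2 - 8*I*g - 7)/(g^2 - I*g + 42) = (g - I)/(g + 6*I)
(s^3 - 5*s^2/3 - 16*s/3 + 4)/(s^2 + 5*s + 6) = (s^2 - 11*s/3 + 2)/(s + 3)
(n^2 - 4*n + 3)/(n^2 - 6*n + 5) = (n - 3)/(n - 5)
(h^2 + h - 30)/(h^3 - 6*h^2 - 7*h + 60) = (h + 6)/(h^2 - h - 12)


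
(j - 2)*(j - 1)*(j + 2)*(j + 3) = j^4 + 2*j^3 - 7*j^2 - 8*j + 12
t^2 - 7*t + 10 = (t - 5)*(t - 2)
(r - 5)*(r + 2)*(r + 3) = r^3 - 19*r - 30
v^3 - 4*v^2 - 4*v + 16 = (v - 4)*(v - 2)*(v + 2)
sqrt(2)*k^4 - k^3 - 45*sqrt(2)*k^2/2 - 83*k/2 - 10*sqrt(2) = (k - 4*sqrt(2))*(k + sqrt(2)/2)*(k + 5*sqrt(2)/2)*(sqrt(2)*k + 1)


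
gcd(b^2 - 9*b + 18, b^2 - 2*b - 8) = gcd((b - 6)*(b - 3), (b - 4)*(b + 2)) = 1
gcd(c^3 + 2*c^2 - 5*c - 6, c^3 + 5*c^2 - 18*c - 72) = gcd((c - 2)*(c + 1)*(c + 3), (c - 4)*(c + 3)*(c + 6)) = c + 3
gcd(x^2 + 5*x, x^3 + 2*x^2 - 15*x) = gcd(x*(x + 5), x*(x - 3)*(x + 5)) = x^2 + 5*x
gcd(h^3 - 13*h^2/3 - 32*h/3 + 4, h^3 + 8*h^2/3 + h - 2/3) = h^2 + 5*h/3 - 2/3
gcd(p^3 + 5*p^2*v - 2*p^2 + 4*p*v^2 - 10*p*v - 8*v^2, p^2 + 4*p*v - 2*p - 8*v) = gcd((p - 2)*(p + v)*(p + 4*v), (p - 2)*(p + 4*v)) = p^2 + 4*p*v - 2*p - 8*v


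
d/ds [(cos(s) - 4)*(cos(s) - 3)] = (7 - 2*cos(s))*sin(s)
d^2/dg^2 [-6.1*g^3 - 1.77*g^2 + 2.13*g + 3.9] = -36.6*g - 3.54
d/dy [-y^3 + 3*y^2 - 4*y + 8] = -3*y^2 + 6*y - 4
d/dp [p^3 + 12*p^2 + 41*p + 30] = 3*p^2 + 24*p + 41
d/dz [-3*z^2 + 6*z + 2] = 6 - 6*z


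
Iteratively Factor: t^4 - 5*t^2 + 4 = (t + 1)*(t^3 - t^2 - 4*t + 4) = (t - 1)*(t + 1)*(t^2 - 4) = (t - 1)*(t + 1)*(t + 2)*(t - 2)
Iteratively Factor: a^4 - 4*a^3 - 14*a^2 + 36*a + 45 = (a + 3)*(a^3 - 7*a^2 + 7*a + 15) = (a - 5)*(a + 3)*(a^2 - 2*a - 3) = (a - 5)*(a + 1)*(a + 3)*(a - 3)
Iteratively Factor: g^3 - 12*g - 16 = (g + 2)*(g^2 - 2*g - 8) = (g + 2)^2*(g - 4)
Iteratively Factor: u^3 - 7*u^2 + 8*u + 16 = (u - 4)*(u^2 - 3*u - 4) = (u - 4)*(u + 1)*(u - 4)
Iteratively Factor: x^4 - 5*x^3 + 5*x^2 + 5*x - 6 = (x - 1)*(x^3 - 4*x^2 + x + 6) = (x - 3)*(x - 1)*(x^2 - x - 2) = (x - 3)*(x - 2)*(x - 1)*(x + 1)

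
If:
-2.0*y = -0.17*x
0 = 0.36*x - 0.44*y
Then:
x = 0.00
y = 0.00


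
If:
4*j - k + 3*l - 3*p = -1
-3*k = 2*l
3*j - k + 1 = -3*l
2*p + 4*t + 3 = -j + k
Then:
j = -132*t/37 - 93/37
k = -72*t/37 - 44/37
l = 108*t/37 + 66/37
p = -44*t/37 - 31/37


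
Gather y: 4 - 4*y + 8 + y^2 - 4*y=y^2 - 8*y + 12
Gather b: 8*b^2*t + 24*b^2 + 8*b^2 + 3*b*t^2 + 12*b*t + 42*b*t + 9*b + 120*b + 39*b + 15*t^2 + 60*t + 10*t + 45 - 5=b^2*(8*t + 32) + b*(3*t^2 + 54*t + 168) + 15*t^2 + 70*t + 40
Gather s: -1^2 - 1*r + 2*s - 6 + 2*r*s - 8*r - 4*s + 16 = -9*r + s*(2*r - 2) + 9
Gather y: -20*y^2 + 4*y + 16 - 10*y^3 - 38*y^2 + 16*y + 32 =-10*y^3 - 58*y^2 + 20*y + 48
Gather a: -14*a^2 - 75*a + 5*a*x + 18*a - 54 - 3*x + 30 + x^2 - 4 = -14*a^2 + a*(5*x - 57) + x^2 - 3*x - 28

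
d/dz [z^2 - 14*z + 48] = 2*z - 14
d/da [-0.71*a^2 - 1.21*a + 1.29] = -1.42*a - 1.21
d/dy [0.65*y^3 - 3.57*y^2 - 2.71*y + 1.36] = 1.95*y^2 - 7.14*y - 2.71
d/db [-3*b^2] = -6*b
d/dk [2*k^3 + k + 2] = 6*k^2 + 1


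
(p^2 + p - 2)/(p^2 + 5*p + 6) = (p - 1)/(p + 3)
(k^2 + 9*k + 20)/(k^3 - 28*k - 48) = (k + 5)/(k^2 - 4*k - 12)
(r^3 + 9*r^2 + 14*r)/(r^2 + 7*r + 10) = r*(r + 7)/(r + 5)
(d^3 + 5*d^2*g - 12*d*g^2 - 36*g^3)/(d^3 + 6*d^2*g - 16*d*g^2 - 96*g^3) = (d^2 - d*g - 6*g^2)/(d^2 - 16*g^2)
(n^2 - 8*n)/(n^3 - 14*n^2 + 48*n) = 1/(n - 6)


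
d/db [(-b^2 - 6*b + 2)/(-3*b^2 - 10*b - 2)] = 8*(-b^2 + 2*b + 4)/(9*b^4 + 60*b^3 + 112*b^2 + 40*b + 4)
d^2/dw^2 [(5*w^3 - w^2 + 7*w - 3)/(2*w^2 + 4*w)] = (29*w^3 - 9*w^2 - 18*w - 12)/(w^3*(w^3 + 6*w^2 + 12*w + 8))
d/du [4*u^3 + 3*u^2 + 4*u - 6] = 12*u^2 + 6*u + 4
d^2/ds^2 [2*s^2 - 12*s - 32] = 4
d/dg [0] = 0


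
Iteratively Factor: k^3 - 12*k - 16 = (k + 2)*(k^2 - 2*k - 8) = (k - 4)*(k + 2)*(k + 2)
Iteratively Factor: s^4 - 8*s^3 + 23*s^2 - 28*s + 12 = (s - 3)*(s^3 - 5*s^2 + 8*s - 4) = (s - 3)*(s - 2)*(s^2 - 3*s + 2) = (s - 3)*(s - 2)*(s - 1)*(s - 2)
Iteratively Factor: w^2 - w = (w - 1)*(w)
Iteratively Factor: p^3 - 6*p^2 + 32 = (p - 4)*(p^2 - 2*p - 8) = (p - 4)^2*(p + 2)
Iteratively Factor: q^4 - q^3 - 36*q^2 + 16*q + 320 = (q + 4)*(q^3 - 5*q^2 - 16*q + 80) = (q - 5)*(q + 4)*(q^2 - 16) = (q - 5)*(q + 4)^2*(q - 4)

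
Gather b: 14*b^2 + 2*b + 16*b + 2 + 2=14*b^2 + 18*b + 4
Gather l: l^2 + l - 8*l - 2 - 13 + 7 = l^2 - 7*l - 8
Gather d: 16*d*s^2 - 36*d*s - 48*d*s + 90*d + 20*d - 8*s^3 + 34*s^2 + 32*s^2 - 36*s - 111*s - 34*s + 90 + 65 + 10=d*(16*s^2 - 84*s + 110) - 8*s^3 + 66*s^2 - 181*s + 165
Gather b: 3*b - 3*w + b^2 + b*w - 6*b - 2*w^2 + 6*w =b^2 + b*(w - 3) - 2*w^2 + 3*w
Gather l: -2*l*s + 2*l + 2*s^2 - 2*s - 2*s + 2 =l*(2 - 2*s) + 2*s^2 - 4*s + 2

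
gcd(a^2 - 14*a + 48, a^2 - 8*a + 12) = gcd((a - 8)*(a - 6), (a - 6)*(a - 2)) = a - 6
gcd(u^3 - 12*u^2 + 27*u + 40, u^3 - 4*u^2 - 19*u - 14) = u + 1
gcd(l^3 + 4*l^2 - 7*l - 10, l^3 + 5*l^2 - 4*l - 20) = l^2 + 3*l - 10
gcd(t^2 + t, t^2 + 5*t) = t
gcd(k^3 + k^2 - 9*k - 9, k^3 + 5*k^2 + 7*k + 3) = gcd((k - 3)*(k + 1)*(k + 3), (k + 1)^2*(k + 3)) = k^2 + 4*k + 3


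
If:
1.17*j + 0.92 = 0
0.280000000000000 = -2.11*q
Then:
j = -0.79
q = -0.13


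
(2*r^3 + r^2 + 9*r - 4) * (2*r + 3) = 4*r^4 + 8*r^3 + 21*r^2 + 19*r - 12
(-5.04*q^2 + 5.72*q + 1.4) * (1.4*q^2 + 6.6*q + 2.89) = -7.056*q^4 - 25.256*q^3 + 25.1464*q^2 + 25.7708*q + 4.046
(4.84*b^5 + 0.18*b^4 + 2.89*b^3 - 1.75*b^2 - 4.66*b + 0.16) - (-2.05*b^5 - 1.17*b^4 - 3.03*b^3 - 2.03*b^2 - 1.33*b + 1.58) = 6.89*b^5 + 1.35*b^4 + 5.92*b^3 + 0.28*b^2 - 3.33*b - 1.42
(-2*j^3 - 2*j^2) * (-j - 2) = 2*j^4 + 6*j^3 + 4*j^2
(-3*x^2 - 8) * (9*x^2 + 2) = -27*x^4 - 78*x^2 - 16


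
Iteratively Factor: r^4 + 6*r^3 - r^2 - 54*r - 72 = (r + 2)*(r^3 + 4*r^2 - 9*r - 36) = (r + 2)*(r + 4)*(r^2 - 9) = (r - 3)*(r + 2)*(r + 4)*(r + 3)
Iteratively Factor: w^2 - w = (w)*(w - 1)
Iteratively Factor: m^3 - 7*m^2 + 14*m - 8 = (m - 4)*(m^2 - 3*m + 2) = (m - 4)*(m - 1)*(m - 2)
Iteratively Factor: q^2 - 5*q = (q)*(q - 5)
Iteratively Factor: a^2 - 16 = (a + 4)*(a - 4)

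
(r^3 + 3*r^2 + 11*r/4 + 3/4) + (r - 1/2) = r^3 + 3*r^2 + 15*r/4 + 1/4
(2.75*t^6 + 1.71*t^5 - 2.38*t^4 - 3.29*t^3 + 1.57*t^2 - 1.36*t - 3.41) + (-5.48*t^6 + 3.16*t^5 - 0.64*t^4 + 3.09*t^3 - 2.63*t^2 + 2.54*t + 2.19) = -2.73*t^6 + 4.87*t^5 - 3.02*t^4 - 0.2*t^3 - 1.06*t^2 + 1.18*t - 1.22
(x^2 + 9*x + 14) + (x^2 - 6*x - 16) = 2*x^2 + 3*x - 2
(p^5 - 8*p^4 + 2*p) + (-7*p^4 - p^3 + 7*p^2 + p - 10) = p^5 - 15*p^4 - p^3 + 7*p^2 + 3*p - 10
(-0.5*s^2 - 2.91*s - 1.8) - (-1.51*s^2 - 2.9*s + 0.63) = 1.01*s^2 - 0.0100000000000002*s - 2.43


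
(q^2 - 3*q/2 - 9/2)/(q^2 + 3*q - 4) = (2*q^2 - 3*q - 9)/(2*(q^2 + 3*q - 4))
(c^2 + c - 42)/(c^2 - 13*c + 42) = (c + 7)/(c - 7)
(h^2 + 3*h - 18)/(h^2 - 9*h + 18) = (h + 6)/(h - 6)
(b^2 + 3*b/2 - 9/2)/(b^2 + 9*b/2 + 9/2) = (2*b - 3)/(2*b + 3)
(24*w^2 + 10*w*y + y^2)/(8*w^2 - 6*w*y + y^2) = (24*w^2 + 10*w*y + y^2)/(8*w^2 - 6*w*y + y^2)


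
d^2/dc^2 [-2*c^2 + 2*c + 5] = -4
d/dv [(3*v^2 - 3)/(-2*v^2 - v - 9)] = 3*(-v^2 - 22*v - 1)/(4*v^4 + 4*v^3 + 37*v^2 + 18*v + 81)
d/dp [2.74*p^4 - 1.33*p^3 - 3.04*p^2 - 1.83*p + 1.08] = 10.96*p^3 - 3.99*p^2 - 6.08*p - 1.83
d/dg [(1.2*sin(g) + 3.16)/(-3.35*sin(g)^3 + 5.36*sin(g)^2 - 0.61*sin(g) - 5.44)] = (8.04*sin(g)^3 + 25.326*sin(g)^2 - 33.8752*sin(g) - 4.6004)*cos(g)/(11.2225*sin(g)^6 - 35.912*sin(g)^5 + 32.8166*sin(g)^4 + 29.9088*sin(g)^3 - 57.9447*sin(g)^2 + 6.6368*sin(g) + 29.5936)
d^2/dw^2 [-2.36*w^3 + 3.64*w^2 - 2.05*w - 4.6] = 7.28 - 14.16*w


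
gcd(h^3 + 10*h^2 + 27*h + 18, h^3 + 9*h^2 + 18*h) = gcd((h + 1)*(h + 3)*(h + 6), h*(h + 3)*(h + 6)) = h^2 + 9*h + 18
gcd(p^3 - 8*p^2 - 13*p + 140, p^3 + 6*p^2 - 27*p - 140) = p^2 - p - 20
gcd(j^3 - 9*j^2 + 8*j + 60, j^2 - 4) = j + 2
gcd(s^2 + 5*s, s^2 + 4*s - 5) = s + 5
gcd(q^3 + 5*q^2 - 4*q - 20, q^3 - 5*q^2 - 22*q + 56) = q - 2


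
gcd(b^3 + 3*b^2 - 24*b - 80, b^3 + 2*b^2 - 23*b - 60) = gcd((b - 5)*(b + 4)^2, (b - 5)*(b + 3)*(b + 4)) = b^2 - b - 20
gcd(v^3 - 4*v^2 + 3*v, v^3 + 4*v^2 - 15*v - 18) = v - 3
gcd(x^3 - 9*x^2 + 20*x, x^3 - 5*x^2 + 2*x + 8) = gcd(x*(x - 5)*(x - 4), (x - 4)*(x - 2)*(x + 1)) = x - 4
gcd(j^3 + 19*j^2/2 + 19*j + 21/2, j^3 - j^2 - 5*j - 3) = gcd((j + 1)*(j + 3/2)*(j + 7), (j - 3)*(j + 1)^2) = j + 1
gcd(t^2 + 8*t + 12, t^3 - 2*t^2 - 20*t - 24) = t + 2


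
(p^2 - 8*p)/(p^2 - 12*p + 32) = p/(p - 4)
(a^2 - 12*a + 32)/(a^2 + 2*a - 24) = (a - 8)/(a + 6)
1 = 1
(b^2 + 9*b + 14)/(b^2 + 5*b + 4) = (b^2 + 9*b + 14)/(b^2 + 5*b + 4)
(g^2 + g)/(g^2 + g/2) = 2*(g + 1)/(2*g + 1)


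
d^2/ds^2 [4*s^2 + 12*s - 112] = 8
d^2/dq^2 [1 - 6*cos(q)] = 6*cos(q)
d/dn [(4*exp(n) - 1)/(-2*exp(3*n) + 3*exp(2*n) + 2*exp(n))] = 2*(8*exp(3*n) - 9*exp(2*n) + 3*exp(n) + 1)*exp(-n)/(4*exp(4*n) - 12*exp(3*n) + exp(2*n) + 12*exp(n) + 4)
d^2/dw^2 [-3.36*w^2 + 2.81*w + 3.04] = -6.72000000000000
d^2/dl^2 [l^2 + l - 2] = 2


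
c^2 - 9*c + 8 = (c - 8)*(c - 1)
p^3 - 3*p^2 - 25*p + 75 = (p - 5)*(p - 3)*(p + 5)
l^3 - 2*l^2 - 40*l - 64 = (l - 8)*(l + 2)*(l + 4)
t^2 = t^2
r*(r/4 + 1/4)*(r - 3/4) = r^3/4 + r^2/16 - 3*r/16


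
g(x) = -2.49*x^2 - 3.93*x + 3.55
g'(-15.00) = 70.77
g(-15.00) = -497.75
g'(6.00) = -33.81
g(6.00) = -109.67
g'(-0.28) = -2.54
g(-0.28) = 4.46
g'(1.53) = -11.55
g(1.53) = -8.29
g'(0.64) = -7.12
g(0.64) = 0.01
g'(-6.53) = 28.59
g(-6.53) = -76.96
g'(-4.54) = 18.68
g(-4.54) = -29.93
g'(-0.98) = 0.95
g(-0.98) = 5.01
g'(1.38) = -10.80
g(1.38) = -6.62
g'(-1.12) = 1.65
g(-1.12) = 4.83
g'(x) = -4.98*x - 3.93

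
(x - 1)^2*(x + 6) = x^3 + 4*x^2 - 11*x + 6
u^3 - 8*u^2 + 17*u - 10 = (u - 5)*(u - 2)*(u - 1)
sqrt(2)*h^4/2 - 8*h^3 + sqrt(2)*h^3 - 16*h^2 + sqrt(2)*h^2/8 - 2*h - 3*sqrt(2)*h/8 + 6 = (h - 1/2)*(h + 3/2)*(h - 8*sqrt(2))*(sqrt(2)*h/2 + sqrt(2)/2)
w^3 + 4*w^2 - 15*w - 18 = (w - 3)*(w + 1)*(w + 6)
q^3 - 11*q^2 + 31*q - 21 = (q - 7)*(q - 3)*(q - 1)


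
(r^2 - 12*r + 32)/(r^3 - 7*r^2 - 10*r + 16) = (r - 4)/(r^2 + r - 2)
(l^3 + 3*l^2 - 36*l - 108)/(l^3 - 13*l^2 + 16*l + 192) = (l^2 - 36)/(l^2 - 16*l + 64)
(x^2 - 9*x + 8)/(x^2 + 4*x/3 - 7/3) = 3*(x - 8)/(3*x + 7)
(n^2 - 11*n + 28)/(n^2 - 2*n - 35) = (n - 4)/(n + 5)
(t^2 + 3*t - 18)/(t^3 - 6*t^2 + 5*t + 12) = (t + 6)/(t^2 - 3*t - 4)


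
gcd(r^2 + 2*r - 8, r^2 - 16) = r + 4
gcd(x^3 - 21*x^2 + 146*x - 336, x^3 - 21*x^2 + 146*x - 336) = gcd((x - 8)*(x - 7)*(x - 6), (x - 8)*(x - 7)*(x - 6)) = x^3 - 21*x^2 + 146*x - 336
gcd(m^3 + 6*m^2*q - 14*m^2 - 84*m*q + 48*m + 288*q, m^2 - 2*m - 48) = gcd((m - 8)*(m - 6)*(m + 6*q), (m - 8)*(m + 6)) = m - 8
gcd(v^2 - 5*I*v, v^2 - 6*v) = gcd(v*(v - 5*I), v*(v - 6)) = v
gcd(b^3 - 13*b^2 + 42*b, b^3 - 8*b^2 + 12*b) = b^2 - 6*b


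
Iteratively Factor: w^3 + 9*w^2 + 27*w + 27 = (w + 3)*(w^2 + 6*w + 9) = (w + 3)^2*(w + 3)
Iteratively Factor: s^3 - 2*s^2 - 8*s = (s)*(s^2 - 2*s - 8) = s*(s - 4)*(s + 2)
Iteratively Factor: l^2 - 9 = (l - 3)*(l + 3)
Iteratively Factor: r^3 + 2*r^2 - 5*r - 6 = (r + 1)*(r^2 + r - 6) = (r - 2)*(r + 1)*(r + 3)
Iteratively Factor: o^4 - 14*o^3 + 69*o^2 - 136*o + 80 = (o - 4)*(o^3 - 10*o^2 + 29*o - 20) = (o - 4)^2*(o^2 - 6*o + 5) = (o - 5)*(o - 4)^2*(o - 1)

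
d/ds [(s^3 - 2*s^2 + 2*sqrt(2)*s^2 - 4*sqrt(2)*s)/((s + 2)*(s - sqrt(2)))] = (s^4 - 2*sqrt(2)*s^3 + 4*s^3 - 8*s^2 + 4*sqrt(2)*s^2 - 16*s + 8*sqrt(2)*s + 16)/(s^4 - 2*sqrt(2)*s^3 + 4*s^3 - 8*sqrt(2)*s^2 + 6*s^2 - 8*sqrt(2)*s + 8*s + 8)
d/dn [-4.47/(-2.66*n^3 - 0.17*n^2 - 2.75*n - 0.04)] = (-35.6706*n^2 - 1.5198*n - 12.2925)/(2.66*n^3 + 0.17*n^2 + 2.75*n + 0.04)^2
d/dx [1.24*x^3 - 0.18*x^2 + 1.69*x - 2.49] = 3.72*x^2 - 0.36*x + 1.69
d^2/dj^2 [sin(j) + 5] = -sin(j)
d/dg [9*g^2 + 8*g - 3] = 18*g + 8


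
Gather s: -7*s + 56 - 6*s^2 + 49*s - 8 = -6*s^2 + 42*s + 48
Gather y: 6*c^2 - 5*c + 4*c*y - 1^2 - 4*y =6*c^2 - 5*c + y*(4*c - 4) - 1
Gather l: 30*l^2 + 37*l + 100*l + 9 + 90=30*l^2 + 137*l + 99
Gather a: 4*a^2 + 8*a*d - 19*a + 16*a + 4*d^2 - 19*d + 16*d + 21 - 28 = 4*a^2 + a*(8*d - 3) + 4*d^2 - 3*d - 7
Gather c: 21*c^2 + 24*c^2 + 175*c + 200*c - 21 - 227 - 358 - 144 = 45*c^2 + 375*c - 750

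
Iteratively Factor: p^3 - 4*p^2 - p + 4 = (p - 1)*(p^2 - 3*p - 4) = (p - 1)*(p + 1)*(p - 4)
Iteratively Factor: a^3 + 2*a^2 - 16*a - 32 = (a - 4)*(a^2 + 6*a + 8) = (a - 4)*(a + 2)*(a + 4)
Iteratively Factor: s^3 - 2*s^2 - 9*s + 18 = (s + 3)*(s^2 - 5*s + 6) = (s - 2)*(s + 3)*(s - 3)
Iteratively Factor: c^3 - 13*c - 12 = (c + 1)*(c^2 - c - 12) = (c + 1)*(c + 3)*(c - 4)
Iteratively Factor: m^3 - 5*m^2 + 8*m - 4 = (m - 2)*(m^2 - 3*m + 2) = (m - 2)^2*(m - 1)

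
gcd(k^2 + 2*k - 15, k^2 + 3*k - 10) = k + 5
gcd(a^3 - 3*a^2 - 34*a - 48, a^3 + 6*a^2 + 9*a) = a + 3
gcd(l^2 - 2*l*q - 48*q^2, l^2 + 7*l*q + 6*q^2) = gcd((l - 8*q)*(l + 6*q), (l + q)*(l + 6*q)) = l + 6*q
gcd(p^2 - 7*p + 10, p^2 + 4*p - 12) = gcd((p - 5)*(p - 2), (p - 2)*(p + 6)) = p - 2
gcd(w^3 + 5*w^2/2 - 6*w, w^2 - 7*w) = w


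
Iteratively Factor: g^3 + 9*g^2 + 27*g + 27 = (g + 3)*(g^2 + 6*g + 9) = (g + 3)^2*(g + 3)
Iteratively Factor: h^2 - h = (h - 1)*(h)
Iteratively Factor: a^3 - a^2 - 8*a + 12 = (a - 2)*(a^2 + a - 6) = (a - 2)*(a + 3)*(a - 2)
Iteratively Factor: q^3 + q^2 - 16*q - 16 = (q + 4)*(q^2 - 3*q - 4) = (q + 1)*(q + 4)*(q - 4)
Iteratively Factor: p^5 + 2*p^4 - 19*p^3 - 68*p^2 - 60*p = (p + 3)*(p^4 - p^3 - 16*p^2 - 20*p) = (p + 2)*(p + 3)*(p^3 - 3*p^2 - 10*p) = (p - 5)*(p + 2)*(p + 3)*(p^2 + 2*p) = p*(p - 5)*(p + 2)*(p + 3)*(p + 2)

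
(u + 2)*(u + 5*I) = u^2 + 2*u + 5*I*u + 10*I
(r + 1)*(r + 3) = r^2 + 4*r + 3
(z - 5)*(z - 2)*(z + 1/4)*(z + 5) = z^4 - 7*z^3/4 - 51*z^2/2 + 175*z/4 + 25/2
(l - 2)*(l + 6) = l^2 + 4*l - 12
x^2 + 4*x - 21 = (x - 3)*(x + 7)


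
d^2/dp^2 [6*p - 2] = 0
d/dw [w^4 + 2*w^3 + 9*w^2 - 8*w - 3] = 4*w^3 + 6*w^2 + 18*w - 8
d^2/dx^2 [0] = 0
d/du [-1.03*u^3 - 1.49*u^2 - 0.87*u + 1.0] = -3.09*u^2 - 2.98*u - 0.87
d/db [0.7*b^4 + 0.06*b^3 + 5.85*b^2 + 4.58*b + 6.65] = 2.8*b^3 + 0.18*b^2 + 11.7*b + 4.58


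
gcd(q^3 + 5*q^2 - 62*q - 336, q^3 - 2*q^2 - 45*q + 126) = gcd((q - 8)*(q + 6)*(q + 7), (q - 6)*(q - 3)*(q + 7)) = q + 7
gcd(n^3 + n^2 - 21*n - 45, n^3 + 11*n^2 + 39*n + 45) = n^2 + 6*n + 9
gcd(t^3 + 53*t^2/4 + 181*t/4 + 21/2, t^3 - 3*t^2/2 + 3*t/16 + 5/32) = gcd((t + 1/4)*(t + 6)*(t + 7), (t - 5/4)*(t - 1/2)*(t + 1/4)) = t + 1/4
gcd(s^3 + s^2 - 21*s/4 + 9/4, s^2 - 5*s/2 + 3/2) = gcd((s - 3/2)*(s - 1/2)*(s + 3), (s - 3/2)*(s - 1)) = s - 3/2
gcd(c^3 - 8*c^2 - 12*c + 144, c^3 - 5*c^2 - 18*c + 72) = c^2 - 2*c - 24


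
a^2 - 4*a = a*(a - 4)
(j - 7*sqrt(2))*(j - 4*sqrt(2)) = j^2 - 11*sqrt(2)*j + 56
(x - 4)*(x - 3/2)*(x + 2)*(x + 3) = x^4 - x^3/2 - 31*x^2/2 - 3*x + 36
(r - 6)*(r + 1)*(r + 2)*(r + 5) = r^4 + 2*r^3 - 31*r^2 - 92*r - 60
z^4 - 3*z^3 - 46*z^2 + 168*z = z*(z - 6)*(z - 4)*(z + 7)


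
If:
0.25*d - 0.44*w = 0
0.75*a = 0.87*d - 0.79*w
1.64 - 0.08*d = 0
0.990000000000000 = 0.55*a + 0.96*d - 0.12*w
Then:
No Solution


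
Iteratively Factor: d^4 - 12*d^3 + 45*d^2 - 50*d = (d - 5)*(d^3 - 7*d^2 + 10*d) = (d - 5)^2*(d^2 - 2*d) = (d - 5)^2*(d - 2)*(d)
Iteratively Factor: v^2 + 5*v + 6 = (v + 2)*(v + 3)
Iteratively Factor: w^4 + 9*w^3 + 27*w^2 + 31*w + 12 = (w + 3)*(w^3 + 6*w^2 + 9*w + 4) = (w + 1)*(w + 3)*(w^2 + 5*w + 4) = (w + 1)*(w + 3)*(w + 4)*(w + 1)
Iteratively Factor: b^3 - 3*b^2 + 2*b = (b - 2)*(b^2 - b) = b*(b - 2)*(b - 1)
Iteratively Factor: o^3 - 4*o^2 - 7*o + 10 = (o - 1)*(o^2 - 3*o - 10) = (o - 1)*(o + 2)*(o - 5)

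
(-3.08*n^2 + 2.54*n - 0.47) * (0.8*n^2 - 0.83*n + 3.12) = -2.464*n^4 + 4.5884*n^3 - 12.0938*n^2 + 8.3149*n - 1.4664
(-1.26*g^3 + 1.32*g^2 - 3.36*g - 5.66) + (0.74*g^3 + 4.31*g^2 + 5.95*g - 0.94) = -0.52*g^3 + 5.63*g^2 + 2.59*g - 6.6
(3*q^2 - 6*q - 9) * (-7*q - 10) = -21*q^3 + 12*q^2 + 123*q + 90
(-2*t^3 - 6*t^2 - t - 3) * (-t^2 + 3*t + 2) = 2*t^5 - 21*t^3 - 12*t^2 - 11*t - 6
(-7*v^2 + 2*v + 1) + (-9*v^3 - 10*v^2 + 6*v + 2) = -9*v^3 - 17*v^2 + 8*v + 3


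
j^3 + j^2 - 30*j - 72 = (j - 6)*(j + 3)*(j + 4)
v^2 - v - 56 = (v - 8)*(v + 7)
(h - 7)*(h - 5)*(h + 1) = h^3 - 11*h^2 + 23*h + 35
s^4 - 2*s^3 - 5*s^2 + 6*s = s*(s - 3)*(s - 1)*(s + 2)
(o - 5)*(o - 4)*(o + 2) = o^3 - 7*o^2 + 2*o + 40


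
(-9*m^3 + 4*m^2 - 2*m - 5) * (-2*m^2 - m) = 18*m^5 + m^4 + 12*m^2 + 5*m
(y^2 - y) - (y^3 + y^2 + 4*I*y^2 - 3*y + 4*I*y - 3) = -y^3 - 4*I*y^2 + 2*y - 4*I*y + 3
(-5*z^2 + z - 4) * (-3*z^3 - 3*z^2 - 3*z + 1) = 15*z^5 + 12*z^4 + 24*z^3 + 4*z^2 + 13*z - 4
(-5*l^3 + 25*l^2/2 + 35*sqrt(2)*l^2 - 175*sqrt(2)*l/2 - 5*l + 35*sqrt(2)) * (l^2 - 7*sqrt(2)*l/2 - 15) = -5*l^5 + 25*l^4/2 + 105*sqrt(2)*l^4/2 - 525*sqrt(2)*l^3/4 - 175*l^3 - 945*sqrt(2)*l^2/2 + 425*l^2 - 170*l + 2625*sqrt(2)*l/2 - 525*sqrt(2)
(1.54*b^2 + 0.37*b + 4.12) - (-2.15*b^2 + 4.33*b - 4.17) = 3.69*b^2 - 3.96*b + 8.29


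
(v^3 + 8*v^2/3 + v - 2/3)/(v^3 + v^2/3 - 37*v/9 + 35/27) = 9*(v^2 + 3*v + 2)/(9*v^2 + 6*v - 35)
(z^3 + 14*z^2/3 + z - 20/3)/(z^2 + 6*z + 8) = (3*z^2 + 2*z - 5)/(3*(z + 2))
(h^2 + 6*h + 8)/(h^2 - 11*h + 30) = (h^2 + 6*h + 8)/(h^2 - 11*h + 30)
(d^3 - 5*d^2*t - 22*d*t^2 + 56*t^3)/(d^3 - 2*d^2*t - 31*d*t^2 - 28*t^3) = (d - 2*t)/(d + t)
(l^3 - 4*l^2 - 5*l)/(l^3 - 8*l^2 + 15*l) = (l + 1)/(l - 3)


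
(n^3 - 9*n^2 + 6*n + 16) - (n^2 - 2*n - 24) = n^3 - 10*n^2 + 8*n + 40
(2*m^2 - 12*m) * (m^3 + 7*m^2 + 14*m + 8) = 2*m^5 + 2*m^4 - 56*m^3 - 152*m^2 - 96*m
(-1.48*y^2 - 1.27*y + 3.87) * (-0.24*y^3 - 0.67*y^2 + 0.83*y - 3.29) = 0.3552*y^5 + 1.2964*y^4 - 1.3063*y^3 + 1.2222*y^2 + 7.3904*y - 12.7323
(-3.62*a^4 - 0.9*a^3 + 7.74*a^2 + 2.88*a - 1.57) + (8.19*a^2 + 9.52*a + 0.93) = -3.62*a^4 - 0.9*a^3 + 15.93*a^2 + 12.4*a - 0.64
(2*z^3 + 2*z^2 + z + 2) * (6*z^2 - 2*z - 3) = 12*z^5 + 8*z^4 - 4*z^3 + 4*z^2 - 7*z - 6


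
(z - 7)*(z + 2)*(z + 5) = z^3 - 39*z - 70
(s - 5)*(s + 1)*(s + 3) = s^3 - s^2 - 17*s - 15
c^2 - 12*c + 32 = (c - 8)*(c - 4)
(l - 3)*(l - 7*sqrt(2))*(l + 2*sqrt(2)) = l^3 - 5*sqrt(2)*l^2 - 3*l^2 - 28*l + 15*sqrt(2)*l + 84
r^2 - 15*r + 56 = (r - 8)*(r - 7)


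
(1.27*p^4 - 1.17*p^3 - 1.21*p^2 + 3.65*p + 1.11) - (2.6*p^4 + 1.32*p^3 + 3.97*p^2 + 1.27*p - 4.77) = -1.33*p^4 - 2.49*p^3 - 5.18*p^2 + 2.38*p + 5.88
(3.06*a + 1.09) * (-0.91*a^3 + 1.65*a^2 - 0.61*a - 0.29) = -2.7846*a^4 + 4.0571*a^3 - 0.0681*a^2 - 1.5523*a - 0.3161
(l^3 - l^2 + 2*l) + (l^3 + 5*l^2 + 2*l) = 2*l^3 + 4*l^2 + 4*l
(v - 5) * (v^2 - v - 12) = v^3 - 6*v^2 - 7*v + 60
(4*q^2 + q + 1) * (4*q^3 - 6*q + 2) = 16*q^5 + 4*q^4 - 20*q^3 + 2*q^2 - 4*q + 2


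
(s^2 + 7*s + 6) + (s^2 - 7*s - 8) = 2*s^2 - 2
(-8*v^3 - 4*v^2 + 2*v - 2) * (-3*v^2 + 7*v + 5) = 24*v^5 - 44*v^4 - 74*v^3 - 4*v - 10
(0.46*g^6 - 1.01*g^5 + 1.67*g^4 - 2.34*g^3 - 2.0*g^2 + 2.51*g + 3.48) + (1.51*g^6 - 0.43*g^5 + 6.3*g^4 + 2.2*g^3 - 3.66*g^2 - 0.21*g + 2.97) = 1.97*g^6 - 1.44*g^5 + 7.97*g^4 - 0.14*g^3 - 5.66*g^2 + 2.3*g + 6.45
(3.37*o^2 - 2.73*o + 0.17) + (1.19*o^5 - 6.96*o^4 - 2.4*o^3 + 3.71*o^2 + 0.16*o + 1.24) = 1.19*o^5 - 6.96*o^4 - 2.4*o^3 + 7.08*o^2 - 2.57*o + 1.41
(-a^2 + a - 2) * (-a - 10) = a^3 + 9*a^2 - 8*a + 20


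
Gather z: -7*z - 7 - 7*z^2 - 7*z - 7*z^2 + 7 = -14*z^2 - 14*z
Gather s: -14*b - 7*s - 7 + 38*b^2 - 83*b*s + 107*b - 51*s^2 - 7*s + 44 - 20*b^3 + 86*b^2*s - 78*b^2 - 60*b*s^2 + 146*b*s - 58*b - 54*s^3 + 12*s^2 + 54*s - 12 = -20*b^3 - 40*b^2 + 35*b - 54*s^3 + s^2*(-60*b - 39) + s*(86*b^2 + 63*b + 40) + 25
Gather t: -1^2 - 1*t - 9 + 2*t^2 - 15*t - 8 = 2*t^2 - 16*t - 18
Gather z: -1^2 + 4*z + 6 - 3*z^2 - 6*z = -3*z^2 - 2*z + 5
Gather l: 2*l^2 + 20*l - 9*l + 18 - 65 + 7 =2*l^2 + 11*l - 40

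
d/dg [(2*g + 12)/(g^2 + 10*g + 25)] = 2*(-g - 7)/(g^3 + 15*g^2 + 75*g + 125)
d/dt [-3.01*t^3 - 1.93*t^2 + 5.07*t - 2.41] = -9.03*t^2 - 3.86*t + 5.07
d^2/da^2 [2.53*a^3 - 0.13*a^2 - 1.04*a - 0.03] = 15.18*a - 0.26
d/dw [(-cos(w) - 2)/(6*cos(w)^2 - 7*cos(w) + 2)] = (6*sin(w)^2 - 24*cos(w) + 10)*sin(w)/(6*cos(w)^2 - 7*cos(w) + 2)^2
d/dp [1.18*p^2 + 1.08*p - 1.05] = 2.36*p + 1.08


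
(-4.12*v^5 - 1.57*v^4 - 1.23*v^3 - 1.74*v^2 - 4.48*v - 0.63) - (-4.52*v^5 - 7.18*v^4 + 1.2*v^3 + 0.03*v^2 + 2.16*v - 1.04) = 0.399999999999999*v^5 + 5.61*v^4 - 2.43*v^3 - 1.77*v^2 - 6.64*v + 0.41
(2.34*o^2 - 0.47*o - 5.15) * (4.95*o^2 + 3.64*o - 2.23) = 11.583*o^4 + 6.1911*o^3 - 32.4215*o^2 - 17.6979*o + 11.4845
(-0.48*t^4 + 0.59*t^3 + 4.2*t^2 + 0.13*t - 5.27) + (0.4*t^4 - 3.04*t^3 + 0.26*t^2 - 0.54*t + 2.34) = -0.08*t^4 - 2.45*t^3 + 4.46*t^2 - 0.41*t - 2.93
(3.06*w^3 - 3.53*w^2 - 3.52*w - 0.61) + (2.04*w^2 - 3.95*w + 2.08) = 3.06*w^3 - 1.49*w^2 - 7.47*w + 1.47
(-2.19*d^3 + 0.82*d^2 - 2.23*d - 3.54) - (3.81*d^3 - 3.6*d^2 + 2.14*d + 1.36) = -6.0*d^3 + 4.42*d^2 - 4.37*d - 4.9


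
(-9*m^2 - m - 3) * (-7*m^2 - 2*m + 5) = 63*m^4 + 25*m^3 - 22*m^2 + m - 15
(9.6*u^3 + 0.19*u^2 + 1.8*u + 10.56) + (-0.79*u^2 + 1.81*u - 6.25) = 9.6*u^3 - 0.6*u^2 + 3.61*u + 4.31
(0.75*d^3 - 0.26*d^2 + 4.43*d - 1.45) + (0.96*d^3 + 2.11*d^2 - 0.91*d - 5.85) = 1.71*d^3 + 1.85*d^2 + 3.52*d - 7.3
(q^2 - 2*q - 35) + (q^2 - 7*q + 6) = 2*q^2 - 9*q - 29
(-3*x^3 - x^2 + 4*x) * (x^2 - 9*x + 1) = -3*x^5 + 26*x^4 + 10*x^3 - 37*x^2 + 4*x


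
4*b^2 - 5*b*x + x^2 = (-4*b + x)*(-b + x)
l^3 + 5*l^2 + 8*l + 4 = (l + 1)*(l + 2)^2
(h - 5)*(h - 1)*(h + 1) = h^3 - 5*h^2 - h + 5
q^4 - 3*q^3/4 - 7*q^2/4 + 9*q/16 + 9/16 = (q - 3/2)*(q - 3/4)*(q + 1/2)*(q + 1)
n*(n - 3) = n^2 - 3*n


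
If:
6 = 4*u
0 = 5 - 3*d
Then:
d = 5/3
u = 3/2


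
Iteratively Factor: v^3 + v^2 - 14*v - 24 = (v - 4)*(v^2 + 5*v + 6) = (v - 4)*(v + 3)*(v + 2)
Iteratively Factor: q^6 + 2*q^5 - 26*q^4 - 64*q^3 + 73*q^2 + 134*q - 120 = (q - 1)*(q^5 + 3*q^4 - 23*q^3 - 87*q^2 - 14*q + 120) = (q - 1)^2*(q^4 + 4*q^3 - 19*q^2 - 106*q - 120) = (q - 1)^2*(q + 3)*(q^3 + q^2 - 22*q - 40) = (q - 5)*(q - 1)^2*(q + 3)*(q^2 + 6*q + 8) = (q - 5)*(q - 1)^2*(q + 3)*(q + 4)*(q + 2)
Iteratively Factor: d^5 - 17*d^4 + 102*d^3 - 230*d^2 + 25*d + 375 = (d - 5)*(d^4 - 12*d^3 + 42*d^2 - 20*d - 75) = (d - 5)*(d - 3)*(d^3 - 9*d^2 + 15*d + 25) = (d - 5)^2*(d - 3)*(d^2 - 4*d - 5) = (d - 5)^3*(d - 3)*(d + 1)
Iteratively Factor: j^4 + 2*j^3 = (j)*(j^3 + 2*j^2) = j*(j + 2)*(j^2) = j^2*(j + 2)*(j)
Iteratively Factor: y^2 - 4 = (y + 2)*(y - 2)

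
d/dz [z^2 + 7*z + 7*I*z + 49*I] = 2*z + 7 + 7*I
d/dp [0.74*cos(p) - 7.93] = -0.74*sin(p)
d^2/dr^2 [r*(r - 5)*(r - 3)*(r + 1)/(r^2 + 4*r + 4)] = 2*(r^4 + 8*r^3 + 24*r^2 - 97*r - 32)/(r^4 + 8*r^3 + 24*r^2 + 32*r + 16)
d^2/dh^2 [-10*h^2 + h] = -20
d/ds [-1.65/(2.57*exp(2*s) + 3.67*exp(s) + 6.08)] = (8.481*exp(s) + 6.0555)*exp(s)/(2.57*exp(2*s) + 3.67*exp(s) + 6.08)^2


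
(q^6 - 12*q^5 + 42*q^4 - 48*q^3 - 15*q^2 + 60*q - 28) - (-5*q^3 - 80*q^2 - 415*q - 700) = q^6 - 12*q^5 + 42*q^4 - 43*q^3 + 65*q^2 + 475*q + 672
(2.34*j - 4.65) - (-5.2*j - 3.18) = 7.54*j - 1.47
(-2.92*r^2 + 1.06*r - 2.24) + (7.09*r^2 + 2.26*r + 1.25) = 4.17*r^2 + 3.32*r - 0.99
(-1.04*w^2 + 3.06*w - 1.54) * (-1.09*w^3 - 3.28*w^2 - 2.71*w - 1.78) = 1.1336*w^5 + 0.0757999999999996*w^4 - 5.5398*w^3 - 1.3902*w^2 - 1.2734*w + 2.7412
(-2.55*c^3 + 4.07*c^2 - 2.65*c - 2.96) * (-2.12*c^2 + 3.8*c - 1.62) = 5.406*c^5 - 18.3184*c^4 + 25.215*c^3 - 10.3882*c^2 - 6.955*c + 4.7952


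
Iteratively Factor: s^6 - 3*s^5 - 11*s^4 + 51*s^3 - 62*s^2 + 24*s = (s + 4)*(s^5 - 7*s^4 + 17*s^3 - 17*s^2 + 6*s) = (s - 1)*(s + 4)*(s^4 - 6*s^3 + 11*s^2 - 6*s) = s*(s - 1)*(s + 4)*(s^3 - 6*s^2 + 11*s - 6) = s*(s - 1)^2*(s + 4)*(s^2 - 5*s + 6) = s*(s - 2)*(s - 1)^2*(s + 4)*(s - 3)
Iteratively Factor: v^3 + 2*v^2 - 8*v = (v)*(v^2 + 2*v - 8) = v*(v + 4)*(v - 2)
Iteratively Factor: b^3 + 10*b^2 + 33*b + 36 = (b + 3)*(b^2 + 7*b + 12) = (b + 3)^2*(b + 4)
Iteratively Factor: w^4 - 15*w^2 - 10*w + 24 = (w - 4)*(w^3 + 4*w^2 + w - 6) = (w - 4)*(w + 2)*(w^2 + 2*w - 3) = (w - 4)*(w + 2)*(w + 3)*(w - 1)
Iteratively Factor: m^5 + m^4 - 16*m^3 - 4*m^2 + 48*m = (m - 3)*(m^4 + 4*m^3 - 4*m^2 - 16*m) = (m - 3)*(m + 2)*(m^3 + 2*m^2 - 8*m) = m*(m - 3)*(m + 2)*(m^2 + 2*m - 8) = m*(m - 3)*(m + 2)*(m + 4)*(m - 2)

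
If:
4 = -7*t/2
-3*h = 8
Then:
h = -8/3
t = -8/7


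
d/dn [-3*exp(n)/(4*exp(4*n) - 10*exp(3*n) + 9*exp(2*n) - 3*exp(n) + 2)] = (36*exp(4*n) - 60*exp(3*n) + 27*exp(2*n) - 6)*exp(n)/(16*exp(8*n) - 80*exp(7*n) + 172*exp(6*n) - 204*exp(5*n) + 157*exp(4*n) - 94*exp(3*n) + 45*exp(2*n) - 12*exp(n) + 4)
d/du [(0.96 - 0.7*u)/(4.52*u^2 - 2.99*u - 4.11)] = (3.164*u^2 - 8.6784*u + 5.7474)/(20.4304*u^4 - 27.0296*u^3 - 28.2143*u^2 + 24.5778*u + 16.8921)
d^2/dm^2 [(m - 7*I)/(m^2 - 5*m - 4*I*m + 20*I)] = 2*((m - 7*I)*(-2*m + 5 + 4*I)^2 + (-3*m + 5 + 11*I)*(m^2 - 5*m - 4*I*m + 20*I))/(m^2 - 5*m - 4*I*m + 20*I)^3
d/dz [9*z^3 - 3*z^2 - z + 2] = 27*z^2 - 6*z - 1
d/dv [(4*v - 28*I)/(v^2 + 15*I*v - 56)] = 4*(-v^2 + 14*I*v - 161)/(v^4 + 30*I*v^3 - 337*v^2 - 1680*I*v + 3136)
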